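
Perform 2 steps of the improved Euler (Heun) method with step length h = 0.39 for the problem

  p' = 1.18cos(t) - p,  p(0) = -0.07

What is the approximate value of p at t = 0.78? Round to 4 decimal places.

Heun: k1 = f(t_n, p_n); k2 = f(t_n + h, p_n + h·k1); p_{n+1} = p_n + (h/2)·(k1 + k2).
t=0.000000, p=-0.070000:
  k1 = f(0.000000, -0.070000) = 1.250000
  k2 = f(0.390000, 0.417500) = 0.673893
  p ← -0.070000 + (0.39/2)·(1.250000 + 0.673893) = 0.305159
t=0.390000, p=0.305159:
  k1 = f(0.390000, 0.305159) = 0.786234
  k2 = f(0.780000, 0.611790) = 0.227088
  p ← 0.305159 + (0.39/2)·(0.786234 + 0.227088) = 0.502757
p(0.78) ≈ 0.5028

0.5028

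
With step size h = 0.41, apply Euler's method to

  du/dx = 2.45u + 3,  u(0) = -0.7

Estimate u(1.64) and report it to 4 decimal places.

Euler: u_{n+1} = u_n + h·f(x_n, u_n).
x=0.000000, u=-0.700000: f=1.285000 → u ← -0.700000 + 0.41·1.285000 = -0.173150
x=0.410000, u=-0.173150: f=2.575782 → u ← -0.173150 + 0.41·2.575782 = 0.882921
x=0.820000, u=0.882921: f=5.163156 → u ← 0.882921 + 0.41·5.163156 = 2.999815
x=1.230000, u=2.999815: f=10.349546 → u ← 2.999815 + 0.41·10.349546 = 7.243129
u(1.64) ≈ 7.2431

7.2431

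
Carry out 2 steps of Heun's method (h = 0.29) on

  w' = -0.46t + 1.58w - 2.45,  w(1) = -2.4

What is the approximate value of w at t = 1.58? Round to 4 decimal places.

Heun: k1 = f(t_n, w_n); k2 = f(t_n + h, w_n + h·k1); w_{n+1} = w_n + (h/2)·(k1 + k2).
t=1.000000, w=-2.400000:
  k1 = f(1.000000, -2.400000) = -6.702000
  k2 = f(1.290000, -4.343580) = -9.906256
  w ← -2.400000 + (0.29/2)·(-6.702000 + (-9.906256)) = -4.808197
t=1.290000, w=-4.808197:
  k1 = f(1.290000, -4.808197) = -10.640352
  k2 = f(1.580000, -7.893899) = -15.649161
  w ← -4.808197 + (0.29/2)·(-10.640352 + (-15.649161)) = -8.620176
w(1.58) ≈ -8.6202

-8.6202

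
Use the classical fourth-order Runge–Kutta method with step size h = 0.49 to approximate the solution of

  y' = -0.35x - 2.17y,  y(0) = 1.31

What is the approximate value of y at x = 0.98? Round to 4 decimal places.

RK4: k1 = f(x_n, y_n); k2 = f(x_n + h/2, y_n + (h/2)·k1); k3 = f(x_n + h/2, y_n + (h/2)·k2); k4 = f(x_n + h, y_n + h·k3); y_{n+1} = y_n + (h/6)·(k1 + 2k2 + 2k3 + k4).
x=0.000000, y=1.310000:
  k1 = f(0.000000, 1.310000) = -2.842700
  k2 = f(0.245000, 0.613538) = -1.417129
  k3 = f(0.245000, 0.962804) = -2.175034
  k4 = f(0.490000, 0.244234) = -0.701487
  y ← 1.310000 + (0.49/6)·(k1 + 2k2 + 2k3 + k4) = 0.433838
x=0.490000, y=0.433838:
  k1 = f(0.490000, 0.433838) = -1.112929
  k2 = f(0.735000, 0.161171) = -0.606990
  k3 = f(0.735000, 0.285126) = -0.875973
  k4 = f(0.980000, 0.004612) = -0.353007
  y ← 0.433838 + (0.49/6)·(k1 + 2k2 + 2k3 + k4) = 0.071903
y(0.98) ≈ 0.0719

0.0719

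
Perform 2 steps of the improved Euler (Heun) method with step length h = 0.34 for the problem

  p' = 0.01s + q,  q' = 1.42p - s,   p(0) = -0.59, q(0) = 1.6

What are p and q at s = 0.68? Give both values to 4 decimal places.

0.3527, 1.2842

Heun on (p,q): k1 = f(s_n, state_n); k2 = f(s_n + h, state_n + h·k1); state_{n+1} = state_n + (h/2)·(k1 + k2).
0.000000: (-0.590000, 1.600000)
  k1 = (1.600000, -0.837800)
  predictor → (-0.046000, 1.315148)
  k2 = (1.318548, -0.405320)
  → (-0.093847, 1.388670)
0.340000: (-0.093847, 1.388670)
  k1 = (1.392070, -0.473263)
  predictor → (0.379457, 1.227760)
  k2 = (1.234560, -0.141171)
  → (0.352680, 1.284216)
(p(0.68), q(0.68)) ≈ (0.3527, 1.2842)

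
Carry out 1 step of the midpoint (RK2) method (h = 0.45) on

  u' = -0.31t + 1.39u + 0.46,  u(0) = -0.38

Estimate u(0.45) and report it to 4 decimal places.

Midpoint: k1 = f(t_n, u_n); k2 = f(t_n + h/2, u_n + (h/2)·k1); u_{n+1} = u_n + h·k2.
t=0.000000, u=-0.380000:
  k1 = f(0.000000, -0.380000) = -0.068200
  k2 = f(0.225000, -0.395345) = -0.159280
  u ← -0.380000 + 0.45·(-0.159280) = -0.451676
u(0.45) ≈ -0.4517

-0.4517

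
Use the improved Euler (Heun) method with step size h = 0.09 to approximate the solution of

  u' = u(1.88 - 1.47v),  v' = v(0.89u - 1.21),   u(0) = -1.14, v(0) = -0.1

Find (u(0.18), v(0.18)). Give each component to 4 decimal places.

-1.6310, -0.0649

Heun on (u,v): k1 = f(t_n, state_n); k2 = f(t_n + h, state_n + h·k1); state_{n+1} = state_n + (h/2)·(k1 + k2).
0.000000: (-1.140000, -0.100000)
  k1 = (-2.310780, 0.222460)
  predictor → (-1.347970, -0.079979)
  k2 = (-2.692663, 0.192724)
  → (-1.365155, -0.081317)
0.090000: (-1.365155, -0.081317)
  k1 = (-2.729676, 0.197192)
  predictor → (-1.610826, -0.063569)
  k2 = (-3.178879, 0.168054)
  → (-1.631040, -0.064881)
(u(0.18), v(0.18)) ≈ (-1.6310, -0.0649)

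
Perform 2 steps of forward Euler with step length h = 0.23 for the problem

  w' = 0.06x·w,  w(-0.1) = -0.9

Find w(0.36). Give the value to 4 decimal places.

Euler: w_{n+1} = w_n + h·f(x_n, w_n).
x=-0.100000, w=-0.900000: f=0.005400 → w ← -0.900000 + 0.23·0.005400 = -0.898758
x=0.130000, w=-0.898758: f=-0.007010 → w ← -0.898758 + 0.23·(-0.007010) = -0.900370
w(0.36) ≈ -0.9004

-0.9004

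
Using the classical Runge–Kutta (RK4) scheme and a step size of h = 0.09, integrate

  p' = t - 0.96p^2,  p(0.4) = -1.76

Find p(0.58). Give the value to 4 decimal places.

-2.4005

RK4: k1 = f(t_n, p_n); k2 = f(t_n + h/2, p_n + (h/2)·k1); k3 = f(t_n + h/2, p_n + (h/2)·k2); k4 = f(t_n + h, p_n + h·k3); p_{n+1} = p_n + (h/6)·(k1 + 2k2 + 2k3 + k4).
t=0.400000, p=-1.760000:
  k1 = f(0.400000, -1.760000) = -2.573696
  k2 = f(0.445000, -1.875816) = -2.932939
  k3 = f(0.445000, -1.891982) = -2.991413
  k4 = f(0.490000, -2.029227) = -3.463052
  p ← -1.760000 + (0.09/6)·(k1 + 2k2 + 2k3 + k4) = -2.028282
t=0.490000, p=-2.028282:
  k1 = f(0.490000, -2.028282) = -3.459370
  k2 = f(0.535000, -2.183953) = -4.043867
  k3 = f(0.535000, -2.210256) = -4.154821
  k4 = f(0.580000, -2.402216) = -4.959815
  p ← -2.028282 + (0.09/6)·(k1 + 2k2 + 2k3 + k4) = -2.400530
p(0.58) ≈ -2.4005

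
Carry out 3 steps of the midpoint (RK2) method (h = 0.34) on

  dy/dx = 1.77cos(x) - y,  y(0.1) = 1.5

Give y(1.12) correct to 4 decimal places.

Midpoint: k1 = f(x_n, y_n); k2 = f(x_n + h/2, y_n + (h/2)·k1); y_{n+1} = y_n + h·k2.
x=0.100000, y=1.500000:
  k1 = f(0.100000, 1.500000) = 0.261157
  k2 = f(0.270000, 1.544397) = 0.161478
  y ← 1.500000 + 0.34·0.161478 = 1.554902
x=0.440000, y=1.554902:
  k1 = f(0.440000, 1.554902) = 0.046508
  k2 = f(0.610000, 1.562809) = -0.112032
  y ← 1.554902 + 0.34·(-0.112032) = 1.516812
x=0.780000, y=1.516812:
  k1 = f(0.780000, 1.516812) = -0.258495
  k2 = f(0.950000, 1.472868) = -0.443288
  y ← 1.516812 + 0.34·(-0.443288) = 1.366094
y(1.12) ≈ 1.3661

1.3661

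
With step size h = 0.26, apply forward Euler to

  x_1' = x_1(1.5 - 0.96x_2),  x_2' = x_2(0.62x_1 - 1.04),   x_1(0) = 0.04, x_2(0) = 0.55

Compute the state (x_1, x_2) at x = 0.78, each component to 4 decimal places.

Euler on (x_1,x_2): x_1_{n+1} = x_1_n + h·x_1', x_2_{n+1} = x_2_n + h·x_2'.
0.000000: (0.040000, 0.550000); f=(0.038880, -0.558360) → (0.050109, 0.404826)
0.260000: (0.050109, 0.404826); f=(0.055689, -0.408443) → (0.064588, 0.298631)
0.520000: (0.064588, 0.298631); f=(0.078366, -0.298618) → (0.084963, 0.220991)
(x_1(0.78), x_2(0.78)) ≈ (0.0850, 0.2210)

0.0850, 0.2210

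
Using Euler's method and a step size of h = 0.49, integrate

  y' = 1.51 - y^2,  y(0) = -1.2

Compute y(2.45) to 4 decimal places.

-0.0761

Euler: y_{n+1} = y_n + h·f(x_n, y_n).
x=0.000000, y=-1.200000: f=0.070000 → y ← -1.200000 + 0.49·0.070000 = -1.165700
x=0.490000, y=-1.165700: f=0.151144 → y ← -1.165700 + 0.49·0.151144 = -1.091640
x=0.980000, y=-1.091640: f=0.318323 → y ← -1.091640 + 0.49·0.318323 = -0.935662
x=1.470000, y=-0.935662: f=0.634538 → y ← -0.935662 + 0.49·0.634538 = -0.624738
x=1.960000, y=-0.624738: f=1.119702 → y ← -0.624738 + 0.49·1.119702 = -0.076084
y(2.45) ≈ -0.0761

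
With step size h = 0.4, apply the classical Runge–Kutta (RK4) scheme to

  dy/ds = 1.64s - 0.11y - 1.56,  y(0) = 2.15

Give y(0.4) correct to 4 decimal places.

RK4: k1 = f(s_n, y_n); k2 = f(s_n + h/2, y_n + (h/2)·k1); k3 = f(s_n + h/2, y_n + (h/2)·k2); k4 = f(s_n + h, y_n + h·k3); y_{n+1} = y_n + (h/6)·(k1 + 2k2 + 2k3 + k4).
s=0.000000, y=2.150000:
  k1 = f(0.000000, 2.150000) = -1.796500
  k2 = f(0.200000, 1.790700) = -1.428977
  k3 = f(0.200000, 1.864205) = -1.437063
  k4 = f(0.400000, 1.575175) = -1.077269
  y ← 2.150000 + (0.4/6)·(k1 + 2k2 + 2k3 + k4) = 1.576277
y(0.4) ≈ 1.5763

1.5763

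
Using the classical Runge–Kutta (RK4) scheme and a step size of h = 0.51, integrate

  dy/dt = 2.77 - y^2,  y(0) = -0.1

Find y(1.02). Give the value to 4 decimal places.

1.5100

RK4: k1 = f(t_n, y_n); k2 = f(t_n + h/2, y_n + (h/2)·k1); k3 = f(t_n + h/2, y_n + (h/2)·k2); k4 = f(t_n + h, y_n + h·k3); y_{n+1} = y_n + (h/6)·(k1 + 2k2 + 2k3 + k4).
t=0.000000, y=-0.100000:
  k1 = f(0.000000, -0.100000) = 2.760000
  k2 = f(0.255000, 0.603800) = 2.405426
  k3 = f(0.255000, 0.513384) = 2.506437
  k4 = f(0.510000, 1.178283) = 1.381649
  y ← -0.100000 + (0.51/6)·(k1 + 2k2 + 2k3 + k4) = 1.087057
t=0.510000, y=1.087057:
  k1 = f(0.510000, 1.087057) = 1.588307
  k2 = f(0.765000, 1.492075) = 0.543711
  k3 = f(0.765000, 1.225703) = 1.267651
  k4 = f(1.020000, 1.733559) = -0.235227
  y ← 1.087057 + (0.51/6)·(k1 + 2k2 + 2k3 + k4) = 1.510000
y(1.02) ≈ 1.5100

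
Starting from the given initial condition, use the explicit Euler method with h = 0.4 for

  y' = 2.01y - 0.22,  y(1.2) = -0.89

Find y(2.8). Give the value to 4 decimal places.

Euler: y_{n+1} = y_n + h·f(x_n, y_n).
x=1.200000, y=-0.890000: f=-2.008900 → y ← -0.890000 + 0.4·(-2.008900) = -1.693560
x=1.600000, y=-1.693560: f=-3.624056 → y ← -1.693560 + 0.4·(-3.624056) = -3.143182
x=2.000000, y=-3.143182: f=-6.537796 → y ← -3.143182 + 0.4·(-6.537796) = -5.758301
x=2.400000, y=-5.758301: f=-11.794185 → y ← -5.758301 + 0.4·(-11.794185) = -10.475975
y(2.8) ≈ -10.4760

-10.4760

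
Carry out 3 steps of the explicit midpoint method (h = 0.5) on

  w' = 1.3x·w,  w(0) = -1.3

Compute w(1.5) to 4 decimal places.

-4.9167

Midpoint: k1 = f(x_n, w_n); k2 = f(x_n + h/2, w_n + (h/2)·k1); w_{n+1} = w_n + h·k2.
x=0.000000, w=-1.300000:
  k1 = f(0.000000, -1.300000) = 0.000000
  k2 = f(0.250000, -1.300000) = -0.422500
  w ← -1.300000 + 0.5·(-0.422500) = -1.511250
x=0.500000, w=-1.511250:
  k1 = f(0.500000, -1.511250) = -0.982313
  k2 = f(0.750000, -1.756828) = -1.712907
  w ← -1.511250 + 0.5·(-1.712907) = -2.367704
x=1.000000, w=-2.367704:
  k1 = f(1.000000, -2.367704) = -3.078015
  k2 = f(1.250000, -3.137207) = -5.097962
  w ← -2.367704 + 0.5·(-5.097962) = -4.916685
w(1.5) ≈ -4.9167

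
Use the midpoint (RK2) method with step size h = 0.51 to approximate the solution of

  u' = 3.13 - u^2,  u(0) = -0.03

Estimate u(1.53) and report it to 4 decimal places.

1.5595

Midpoint: k1 = f(t_n, u_n); k2 = f(t_n + h/2, u_n + (h/2)·k1); u_{n+1} = u_n + h·k2.
t=0.000000, u=-0.030000:
  k1 = f(0.000000, -0.030000) = 3.129100
  k2 = f(0.255000, 0.767920) = 2.540298
  u ← -0.030000 + 0.51·2.540298 = 1.265552
t=0.510000, u=1.265552:
  k1 = f(0.510000, 1.265552) = 1.528378
  k2 = f(0.765000, 1.655288) = 0.390020
  u ← 1.265552 + 0.51·0.390020 = 1.464462
t=1.020000, u=1.464462:
  k1 = f(1.020000, 1.464462) = 0.985350
  k2 = f(1.275000, 1.715727) = 0.186282
  u ← 1.464462 + 0.51·0.186282 = 1.559466
u(1.53) ≈ 1.5595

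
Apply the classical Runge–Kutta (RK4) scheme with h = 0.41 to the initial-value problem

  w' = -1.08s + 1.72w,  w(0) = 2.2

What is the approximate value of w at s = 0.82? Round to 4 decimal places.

RK4: k1 = f(s_n, w_n); k2 = f(s_n + h/2, w_n + (h/2)·k1); k3 = f(s_n + h/2, w_n + (h/2)·k2); k4 = f(s_n + h, w_n + h·k3); w_{n+1} = w_n + (h/6)·(k1 + 2k2 + 2k3 + k4).
s=0.000000, w=2.200000:
  k1 = f(0.000000, 2.200000) = 3.784000
  k2 = f(0.205000, 2.975720) = 4.896838
  k3 = f(0.205000, 3.203852) = 5.289225
  k4 = f(0.410000, 4.368582) = 7.071162
  w ← 2.200000 + (0.41/6)·(k1 + 2k2 + 2k3 + k4) = 4.333865
s=0.410000, w=4.333865:
  k1 = f(0.410000, 4.333865) = 7.011447
  k2 = f(0.615000, 5.771211) = 9.262284
  k3 = f(0.615000, 6.232633) = 10.055929
  k4 = f(0.820000, 8.456795) = 13.660088
  w ← 4.333865 + (0.41/6)·(k1 + 2k2 + 2k3 + k4) = 8.386575
w(0.82) ≈ 8.3866

8.3866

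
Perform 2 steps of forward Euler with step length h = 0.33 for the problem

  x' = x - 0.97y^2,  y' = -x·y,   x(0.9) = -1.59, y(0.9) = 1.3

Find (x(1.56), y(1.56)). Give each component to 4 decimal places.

Euler on (x,y): x_{n+1} = x_n + h·x', y_{n+1} = y_n + h·y'.
0.900000: (-1.590000, 1.300000); f=(-3.229300, 2.067000) → (-2.655669, 1.982110)
1.230000: (-2.655669, 1.982110); f=(-6.466566, 5.263828) → (-4.789636, 3.719173)
(x(1.56), y(1.56)) ≈ (-4.7896, 3.7192)

-4.7896, 3.7192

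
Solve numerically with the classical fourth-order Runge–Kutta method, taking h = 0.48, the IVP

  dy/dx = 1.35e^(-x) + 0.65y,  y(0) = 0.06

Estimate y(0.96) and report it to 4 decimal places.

1.3259

RK4: k1 = f(x_n, y_n); k2 = f(x_n + h/2, y_n + (h/2)·k1); k3 = f(x_n + h/2, y_n + (h/2)·k2); k4 = f(x_n + h, y_n + h·k3); y_{n+1} = y_n + (h/6)·(k1 + 2k2 + 2k3 + k4).
x=0.000000, y=0.060000:
  k1 = f(0.000000, 0.060000) = 1.389000
  k2 = f(0.240000, 0.393360) = 1.317632
  k3 = f(0.240000, 0.376232) = 1.306498
  k4 = f(0.480000, 0.687119) = 1.281985
  y ← 0.060000 + (0.48/6)·(k1 + 2k2 + 2k3 + k4) = 0.693540
x=0.480000, y=0.693540:
  k1 = f(0.480000, 0.693540) = 1.286158
  k2 = f(0.720000, 1.002218) = 1.308557
  k3 = f(0.720000, 1.007593) = 1.312051
  k4 = f(0.960000, 1.323324) = 1.377066
  y ← 0.693540 + (0.48/6)·(k1 + 2k2 + 2k3 + k4) = 1.325895
y(0.96) ≈ 1.3259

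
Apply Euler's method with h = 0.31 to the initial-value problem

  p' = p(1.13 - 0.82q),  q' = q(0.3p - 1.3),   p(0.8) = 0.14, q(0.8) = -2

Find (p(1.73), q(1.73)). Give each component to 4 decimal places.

0.6667, -0.4829

Euler on (p,q): p_{n+1} = p_n + h·p', q_{n+1} = q_n + h·q'.
0.800000: (0.140000, -2.000000); f=(0.387800, 2.516000) → (0.260218, -1.220040)
1.110000: (0.260218, -1.220040); f=(0.554377, 1.490809) → (0.432075, -0.757889)
1.420000: (0.432075, -0.757889); f=(0.756766, 0.887016) → (0.666672, -0.482914)
(p(1.73), q(1.73)) ≈ (0.6667, -0.4829)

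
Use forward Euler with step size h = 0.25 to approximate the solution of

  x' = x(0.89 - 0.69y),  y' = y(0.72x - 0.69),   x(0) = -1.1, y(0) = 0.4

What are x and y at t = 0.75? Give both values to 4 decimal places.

Euler on (x,y): x_{n+1} = x_n + h·x', y_{n+1} = y_n + h·y'.
0.000000: (-1.100000, 0.400000); f=(-0.675400, -0.592800) → (-1.268850, 0.251800)
0.250000: (-1.268850, 0.251800); f=(-0.908824, -0.403779) → (-1.496056, 0.150855)
0.500000: (-1.496056, 0.150855); f=(-1.175765, -0.266585) → (-1.789997, 0.084209)
(x(0.75), y(0.75)) ≈ (-1.7900, 0.0842)

-1.7900, 0.0842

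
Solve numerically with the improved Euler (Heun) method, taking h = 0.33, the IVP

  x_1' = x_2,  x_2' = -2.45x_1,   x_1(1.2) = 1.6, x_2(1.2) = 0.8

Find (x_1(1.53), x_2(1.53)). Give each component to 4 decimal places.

1.6506, -0.6003

Heun on (x_1,x_2): k1 = f(x_n, state_n); k2 = f(x_n + h, state_n + h·k1); state_{n+1} = state_n + (h/2)·(k1 + k2).
1.200000: (1.600000, 0.800000)
  k1 = (0.800000, -3.920000)
  predictor → (1.864000, -0.493600)
  k2 = (-0.493600, -4.566800)
  → (1.650556, -0.600322)
(x_1(1.53), x_2(1.53)) ≈ (1.6506, -0.6003)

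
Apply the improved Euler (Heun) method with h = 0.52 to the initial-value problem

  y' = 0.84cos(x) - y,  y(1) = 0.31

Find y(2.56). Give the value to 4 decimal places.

Heun: k1 = f(x_n, y_n); k2 = f(x_n + h, y_n + h·k1); y_{n+1} = y_n + (h/2)·(k1 + k2).
x=1.000000, y=0.310000:
  k1 = f(1.000000, 0.310000) = 0.143854
  k2 = f(1.520000, 0.384804) = -0.342153
  y ← 0.310000 + (0.52/2)·(0.143854 + (-0.342153)) = 0.258442
x=1.520000, y=0.258442:
  k1 = f(1.520000, 0.258442) = -0.215792
  k2 = f(2.040000, 0.146231) = -0.526058
  y ← 0.258442 + (0.52/2)·(-0.215792 + (-0.526058)) = 0.065561
x=2.040000, y=0.065561:
  k1 = f(2.040000, 0.065561) = -0.445389
  k2 = f(2.560000, -0.166041) = -0.535853
  y ← 0.065561 + (0.52/2)·(-0.445389 + (-0.535853)) = -0.189562
y(2.56) ≈ -0.1896

-0.1896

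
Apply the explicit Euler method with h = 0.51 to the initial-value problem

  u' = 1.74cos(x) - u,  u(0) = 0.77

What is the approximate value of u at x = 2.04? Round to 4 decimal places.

Euler: u_{n+1} = u_n + h·f(x_n, u_n).
x=0.000000, u=0.770000: f=0.970000 → u ← 0.770000 + 0.51·0.970000 = 1.264700
x=0.510000, u=1.264700: f=0.253875 → u ← 1.264700 + 0.51·0.253875 = 1.394176
x=1.020000, u=1.394176: f=-0.483520 → u ← 1.394176 + 0.51·(-0.483520) = 1.147581
x=1.530000, u=1.147581: f=-1.076615 → u ← 1.147581 + 0.51·(-1.076615) = 0.598508
u(2.04) ≈ 0.5985

0.5985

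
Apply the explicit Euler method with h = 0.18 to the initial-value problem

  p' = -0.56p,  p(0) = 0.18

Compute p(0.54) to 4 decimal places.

Euler: p_{n+1} = p_n + h·f(t_n, p_n).
t=0.000000, p=0.180000: f=-0.100800 → p ← 0.180000 + 0.18·(-0.100800) = 0.161856
t=0.180000, p=0.161856: f=-0.090639 → p ← 0.161856 + 0.18·(-0.090639) = 0.145541
t=0.360000, p=0.145541: f=-0.081503 → p ← 0.145541 + 0.18·(-0.081503) = 0.130870
p(0.54) ≈ 0.1309

0.1309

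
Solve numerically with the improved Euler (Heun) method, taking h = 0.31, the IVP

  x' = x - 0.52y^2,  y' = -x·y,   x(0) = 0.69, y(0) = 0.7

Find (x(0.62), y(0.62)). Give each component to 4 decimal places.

Heun on (x,y): k1 = f(t_n, state_n); k2 = f(t_n + h, state_n + h·k1); state_{n+1} = state_n + (h/2)·(k1 + k2).
0.000000: (0.690000, 0.700000)
  k1 = (0.435200, -0.483000)
  predictor → (0.824912, 0.550270)
  k2 = (0.667458, -0.453924)
  → (0.860912, 0.554777)
0.310000: (0.860912, 0.554777)
  k1 = (0.700868, -0.477614)
  predictor → (1.078181, 0.406716)
  k2 = (0.992163, -0.438514)
  → (1.123332, 0.412777)
(x(0.62), y(0.62)) ≈ (1.1233, 0.4128)

1.1233, 0.4128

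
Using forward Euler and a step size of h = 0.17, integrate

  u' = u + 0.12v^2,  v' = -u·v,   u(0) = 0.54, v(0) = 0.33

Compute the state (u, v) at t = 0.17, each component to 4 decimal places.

Euler on (u,v): u_{n+1} = u_n + h·u', v_{n+1} = v_n + h·v'.
0.000000: (0.540000, 0.330000); f=(0.553068, -0.178200) → (0.634022, 0.299706)
(u(0.17), v(0.17)) ≈ (0.6340, 0.2997)

0.6340, 0.2997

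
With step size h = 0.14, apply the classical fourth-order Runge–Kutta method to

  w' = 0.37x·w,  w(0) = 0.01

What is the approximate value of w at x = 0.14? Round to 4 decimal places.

0.0100

RK4: k1 = f(x_n, w_n); k2 = f(x_n + h/2, w_n + (h/2)·k1); k3 = f(x_n + h/2, w_n + (h/2)·k2); k4 = f(x_n + h, w_n + h·k3); w_{n+1} = w_n + (h/6)·(k1 + 2k2 + 2k3 + k4).
x=0.000000, w=0.010000:
  k1 = f(0.000000, 0.010000) = 0.000000
  k2 = f(0.070000, 0.010000) = 0.000259
  k3 = f(0.070000, 0.010018) = 0.000259
  k4 = f(0.140000, 0.010036) = 0.000520
  w ← 0.010000 + (0.14/6)·(k1 + 2k2 + 2k3 + k4) = 0.010036
w(0.14) ≈ 0.0100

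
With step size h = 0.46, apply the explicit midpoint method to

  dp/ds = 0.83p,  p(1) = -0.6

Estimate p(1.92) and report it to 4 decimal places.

-1.2697

Midpoint: k1 = f(s_n, p_n); k2 = f(s_n + h/2, p_n + (h/2)·k1); p_{n+1} = p_n + h·k2.
s=1.000000, p=-0.600000:
  k1 = f(1.000000, -0.600000) = -0.498000
  k2 = f(1.230000, -0.714540) = -0.593068
  p ← -0.600000 + 0.46·(-0.593068) = -0.872811
s=1.460000, p=-0.872811:
  k1 = f(1.460000, -0.872811) = -0.724433
  k2 = f(1.690000, -1.039431) = -0.862728
  p ← -0.872811 + 0.46·(-0.862728) = -1.269666
p(1.92) ≈ -1.2697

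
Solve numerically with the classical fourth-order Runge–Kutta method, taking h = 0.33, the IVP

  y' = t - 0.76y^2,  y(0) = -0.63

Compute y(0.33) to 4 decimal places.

RK4: k1 = f(t_n, y_n); k2 = f(t_n + h/2, y_n + (h/2)·k1); k3 = f(t_n + h/2, y_n + (h/2)·k2); k4 = f(t_n + h, y_n + h·k3); y_{n+1} = y_n + (h/6)·(k1 + 2k2 + 2k3 + k4).
t=0.000000, y=-0.630000:
  k1 = f(0.000000, -0.630000) = -0.301644
  k2 = f(0.165000, -0.679771) = -0.186188
  k3 = f(0.165000, -0.660721) = -0.166780
  k4 = f(0.330000, -0.685037) = -0.026650
  y ← -0.630000 + (0.33/6)·(k1 + 2k2 + 2k3 + k4) = -0.686883
y(0.33) ≈ -0.6869

-0.6869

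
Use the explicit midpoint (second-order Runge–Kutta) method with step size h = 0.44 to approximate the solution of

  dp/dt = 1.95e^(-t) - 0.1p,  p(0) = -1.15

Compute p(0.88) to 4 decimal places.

Midpoint: k1 = f(t_n, p_n); k2 = f(t_n + h/2, p_n + (h/2)·k1); p_{n+1} = p_n + h·k2.
t=0.000000, p=-1.150000:
  k1 = f(0.000000, -1.150000) = 2.065000
  k2 = f(0.220000, -0.695700) = 1.634482
  p ← -1.150000 + 0.44·1.634482 = -0.430828
t=0.440000, p=-0.430828:
  k1 = f(0.440000, -0.430828) = 1.298954
  k2 = f(0.660000, -0.145058) = 1.022366
  p ← -0.430828 + 0.44·1.022366 = 0.019013
p(0.88) ≈ 0.0190

0.0190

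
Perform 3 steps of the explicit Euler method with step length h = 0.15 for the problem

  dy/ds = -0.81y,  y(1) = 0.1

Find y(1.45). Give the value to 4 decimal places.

0.0678

Euler: y_{n+1} = y_n + h·f(s_n, y_n).
s=1.000000, y=0.100000: f=-0.081000 → y ← 0.100000 + 0.15·(-0.081000) = 0.087850
s=1.150000, y=0.087850: f=-0.071158 → y ← 0.087850 + 0.15·(-0.071158) = 0.077176
s=1.300000, y=0.077176: f=-0.062513 → y ← 0.077176 + 0.15·(-0.062513) = 0.067799
y(1.45) ≈ 0.0678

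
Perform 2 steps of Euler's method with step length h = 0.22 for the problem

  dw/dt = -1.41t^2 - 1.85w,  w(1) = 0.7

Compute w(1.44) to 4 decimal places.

Euler: w_{n+1} = w_n + h·f(t_n, w_n).
t=1.000000, w=0.700000: f=-2.705000 → w ← 0.700000 + 0.22·(-2.705000) = 0.104900
t=1.220000, w=0.104900: f=-2.292709 → w ← 0.104900 + 0.22·(-2.292709) = -0.399496
w(1.44) ≈ -0.3995

-0.3995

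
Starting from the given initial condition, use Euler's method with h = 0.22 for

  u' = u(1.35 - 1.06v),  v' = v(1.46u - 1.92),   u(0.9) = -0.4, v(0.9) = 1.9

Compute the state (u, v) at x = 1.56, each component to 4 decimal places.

-0.4515, 0.1825

Euler on (u,v): u_{n+1} = u_n + h·u', v_{n+1} = v_n + h·v'.
0.900000: (-0.400000, 1.900000); f=(0.265600, -4.757600) → (-0.341568, 0.853328)
1.120000: (-0.341568, 0.853328); f=(-0.152159, -2.063935) → (-0.375043, 0.399262)
1.340000: (-0.375043, 0.399262); f=(-0.347583, -0.985205) → (-0.451511, 0.182517)
(u(1.56), v(1.56)) ≈ (-0.4515, 0.1825)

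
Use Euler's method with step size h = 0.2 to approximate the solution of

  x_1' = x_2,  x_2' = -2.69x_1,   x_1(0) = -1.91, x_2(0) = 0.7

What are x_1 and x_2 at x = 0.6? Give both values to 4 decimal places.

Euler on (x_1,x_2): x_1_{n+1} = x_1_n + h·x_1', x_2_{n+1} = x_2_n + h·x_2'.
0.000000: (-1.910000, 0.700000); f=(0.700000, 5.137900) → (-1.770000, 1.727580)
0.200000: (-1.770000, 1.727580); f=(1.727580, 4.761300) → (-1.424484, 2.679840)
0.400000: (-1.424484, 2.679840); f=(2.679840, 3.831862) → (-0.888516, 3.446212)
(x_1(0.6), x_2(0.6)) ≈ (-0.8885, 3.4462)

-0.8885, 3.4462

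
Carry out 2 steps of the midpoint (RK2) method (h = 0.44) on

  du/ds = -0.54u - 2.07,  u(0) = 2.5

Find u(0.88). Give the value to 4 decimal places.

0.1256

Midpoint: k1 = f(s_n, u_n); k2 = f(s_n + h/2, u_n + (h/2)·k1); u_{n+1} = u_n + h·k2.
s=0.000000, u=2.500000:
  k1 = f(0.000000, 2.500000) = -3.420000
  k2 = f(0.220000, 1.747600) = -3.013704
  u ← 2.500000 + 0.44·(-3.013704) = 1.173970
s=0.440000, u=1.173970:
  k1 = f(0.440000, 1.173970) = -2.703944
  k2 = f(0.660000, 0.579103) = -2.382715
  u ← 1.173970 + 0.44·(-2.382715) = 0.125575
u(0.88) ≈ 0.1256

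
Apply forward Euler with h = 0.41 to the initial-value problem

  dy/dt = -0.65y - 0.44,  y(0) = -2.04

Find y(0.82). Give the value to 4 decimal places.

Euler: y_{n+1} = y_n + h·f(t_n, y_n).
t=0.000000, y=-2.040000: f=0.886000 → y ← -2.040000 + 0.41·0.886000 = -1.676740
t=0.410000, y=-1.676740: f=0.649881 → y ← -1.676740 + 0.41·0.649881 = -1.410289
y(0.82) ≈ -1.4103

-1.4103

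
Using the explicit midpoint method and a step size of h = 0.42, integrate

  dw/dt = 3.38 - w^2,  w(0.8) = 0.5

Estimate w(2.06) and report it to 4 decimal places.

1.6960

Midpoint: k1 = f(t_n, w_n); k2 = f(t_n + h/2, w_n + (h/2)·k1); w_{n+1} = w_n + h·k2.
t=0.800000, w=0.500000:
  k1 = f(0.800000, 0.500000) = 3.130000
  k2 = f(1.010000, 1.157300) = 2.040657
  w ← 0.500000 + 0.42·2.040657 = 1.357076
t=1.220000, w=1.357076:
  k1 = f(1.220000, 1.357076) = 1.538345
  k2 = f(1.430000, 1.680128) = 0.557169
  w ← 1.357076 + 0.42·0.557169 = 1.591087
t=1.640000, w=1.591087:
  k1 = f(1.640000, 1.591087) = 0.848443
  k2 = f(1.850000, 1.769260) = 0.249720
  w ← 1.591087 + 0.42·0.249720 = 1.695969
w(2.06) ≈ 1.6960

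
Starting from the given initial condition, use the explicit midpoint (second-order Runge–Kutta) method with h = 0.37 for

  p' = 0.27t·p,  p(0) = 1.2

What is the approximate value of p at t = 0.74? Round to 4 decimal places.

Midpoint: k1 = f(t_n, p_n); k2 = f(t_n + h/2, p_n + (h/2)·k1); p_{n+1} = p_n + h·k2.
t=0.000000, p=1.200000:
  k1 = f(0.000000, 1.200000) = 0.000000
  k2 = f(0.185000, 1.200000) = 0.059940
  p ← 1.200000 + 0.37·0.059940 = 1.222178
t=0.370000, p=1.222178:
  k1 = f(0.370000, 1.222178) = 0.122096
  k2 = f(0.555000, 1.244765) = 0.186528
  p ← 1.222178 + 0.37·0.186528 = 1.291193
p(0.74) ≈ 1.2912

1.2912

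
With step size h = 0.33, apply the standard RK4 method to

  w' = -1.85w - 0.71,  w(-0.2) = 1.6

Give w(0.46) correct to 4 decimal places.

RK4: k1 = f(x_n, w_n); k2 = f(x_n + h/2, w_n + (h/2)·k1); k3 = f(x_n + h/2, w_n + (h/2)·k2); k4 = f(x_n + h, w_n + h·k3); w_{n+1} = w_n + (h/6)·(k1 + 2k2 + 2k3 + k4).
x=-0.200000, w=1.600000:
  k1 = f(-0.200000, 1.600000) = -3.670000
  k2 = f(-0.035000, 0.994450) = -2.549733
  k3 = f(-0.035000, 1.179294) = -2.891694
  k4 = f(0.130000, 0.645741) = -1.904621
  w ← 1.600000 + (0.33/6)·(k1 + 2k2 + 2k3 + k4) = 0.694839
x=0.130000, w=0.694839:
  k1 = f(0.130000, 0.694839) = -1.995452
  k2 = f(0.295000, 0.365589) = -1.386340
  k3 = f(0.295000, 0.466093) = -1.572272
  k4 = f(0.460000, 0.175989) = -1.035580
  w ← 0.694839 + (0.33/6)·(k1 + 2k2 + 2k3 + k4) = 0.202685
w(0.46) ≈ 0.2027

0.2027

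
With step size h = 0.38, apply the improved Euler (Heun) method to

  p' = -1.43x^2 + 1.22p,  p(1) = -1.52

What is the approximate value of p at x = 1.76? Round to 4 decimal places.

-6.7883

Heun: k1 = f(x_n, p_n); k2 = f(x_n + h, p_n + h·k1); p_{n+1} = p_n + (h/2)·(k1 + k2).
x=1.000000, p=-1.520000:
  k1 = f(1.000000, -1.520000) = -3.284400
  k2 = f(1.380000, -2.768072) = -6.100340
  p ← -1.520000 + (0.38/2)·(-3.284400 + (-6.100340)) = -3.303101
x=1.380000, p=-3.303101:
  k1 = f(1.380000, -3.303101) = -6.753075
  k2 = f(1.760000, -5.869269) = -11.590076
  p ← -3.303101 + (0.38/2)·(-6.753075 + (-11.590076)) = -6.788299
p(1.76) ≈ -6.7883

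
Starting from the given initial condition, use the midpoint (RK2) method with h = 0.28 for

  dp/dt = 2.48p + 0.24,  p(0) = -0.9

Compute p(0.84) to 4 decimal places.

-5.9207

Midpoint: k1 = f(t_n, p_n); k2 = f(t_n + h/2, p_n + (h/2)·k1); p_{n+1} = p_n + h·k2.
t=0.000000, p=-0.900000:
  k1 = f(0.000000, -0.900000) = -1.992000
  k2 = f(0.140000, -1.178880) = -2.683622
  p ← -0.900000 + 0.28·(-2.683622) = -1.651414
t=0.280000, p=-1.651414:
  k1 = f(0.280000, -1.651414) = -3.855507
  k2 = f(0.420000, -2.191185) = -5.194140
  p ← -1.651414 + 0.28·(-5.194140) = -3.105773
t=0.560000, p=-3.105773:
  k1 = f(0.560000, -3.105773) = -7.462318
  k2 = f(0.700000, -4.150498) = -10.053235
  p ← -3.105773 + 0.28·(-10.053235) = -5.920679
p(0.84) ≈ -5.9207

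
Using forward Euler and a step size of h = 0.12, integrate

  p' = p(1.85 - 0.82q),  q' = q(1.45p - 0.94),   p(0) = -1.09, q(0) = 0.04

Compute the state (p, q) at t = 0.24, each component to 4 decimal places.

-1.6188, 0.0183

Euler on (p,q): p_{n+1} = p_n + h·p', q_{n+1} = q_n + h·q'.
0.000000: (-1.090000, 0.040000); f=(-1.980748, -0.100820) → (-1.327690, 0.027902)
0.120000: (-1.327690, 0.027902); f=(-2.425849, -0.079942) → (-1.618792, 0.018309)
(p(0.24), q(0.24)) ≈ (-1.6188, 0.0183)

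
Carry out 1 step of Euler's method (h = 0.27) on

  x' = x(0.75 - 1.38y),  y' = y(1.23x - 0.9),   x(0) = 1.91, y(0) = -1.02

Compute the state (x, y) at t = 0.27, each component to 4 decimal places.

3.0227, -1.4191

Euler on (x,y): x_{n+1} = x_n + h·x', y_{n+1} = y_n + h·y'.
0.000000: (1.910000, -1.020000); f=(4.121016, -1.478286) → (3.022674, -1.419137)
(x(0.27), y(0.27)) ≈ (3.0227, -1.4191)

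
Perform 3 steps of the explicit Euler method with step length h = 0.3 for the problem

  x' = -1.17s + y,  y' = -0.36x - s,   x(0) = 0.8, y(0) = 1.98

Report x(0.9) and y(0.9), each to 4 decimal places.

2.1421, 1.2725

Euler on (x,y): x_{n+1} = x_n + h·x', y_{n+1} = y_n + h·y'.
0.000000: (0.800000, 1.980000); f=(1.980000, -0.288000) → (1.394000, 1.893600)
0.300000: (1.394000, 1.893600); f=(1.542600, -0.801840) → (1.856780, 1.653048)
0.600000: (1.856780, 1.653048); f=(0.951048, -1.268441) → (2.142094, 1.272516)
(x(0.9), y(0.9)) ≈ (2.1421, 1.2725)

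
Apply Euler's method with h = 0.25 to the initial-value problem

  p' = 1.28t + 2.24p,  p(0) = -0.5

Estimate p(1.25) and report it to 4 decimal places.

Euler: p_{n+1} = p_n + h·f(t_n, p_n).
t=0.000000, p=-0.500000: f=-1.120000 → p ← -0.500000 + 0.25·(-1.120000) = -0.780000
t=0.250000, p=-0.780000: f=-1.427200 → p ← -0.780000 + 0.25·(-1.427200) = -1.136800
t=0.500000, p=-1.136800: f=-1.906432 → p ← -1.136800 + 0.25·(-1.906432) = -1.613408
t=0.750000, p=-1.613408: f=-2.654034 → p ← -1.613408 + 0.25·(-2.654034) = -2.276916
t=1.000000, p=-2.276916: f=-3.820293 → p ← -2.276916 + 0.25·(-3.820293) = -3.231990
p(1.25) ≈ -3.2320

-3.2320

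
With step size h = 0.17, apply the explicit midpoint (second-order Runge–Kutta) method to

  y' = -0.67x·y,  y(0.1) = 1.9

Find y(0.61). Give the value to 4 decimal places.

Midpoint: k1 = f(x_n, y_n); k2 = f(x_n + h/2, y_n + (h/2)·k1); y_{n+1} = y_n + h·k2.
x=0.100000, y=1.900000:
  k1 = f(0.100000, 1.900000) = -0.127300
  k2 = f(0.185000, 1.889180) = -0.234164
  y ← 1.900000 + 0.17·(-0.234164) = 1.860192
x=0.270000, y=1.860192:
  k1 = f(0.270000, 1.860192) = -0.336509
  k2 = f(0.355000, 1.831589) = -0.435643
  y ← 1.860192 + 0.17·(-0.435643) = 1.786133
x=0.440000, y=1.786133:
  k1 = f(0.440000, 1.786133) = -0.526552
  k2 = f(0.525000, 1.741376) = -0.612529
  y ← 1.786133 + 0.17·(-0.612529) = 1.682003
y(0.61) ≈ 1.6820

1.6820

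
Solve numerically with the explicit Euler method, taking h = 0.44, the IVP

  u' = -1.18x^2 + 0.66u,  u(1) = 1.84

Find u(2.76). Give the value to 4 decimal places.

Euler: u_{n+1} = u_n + h·f(x_n, u_n).
x=1.000000, u=1.840000: f=0.034400 → u ← 1.840000 + 0.44·0.034400 = 1.855136
x=1.440000, u=1.855136: f=-1.222458 → u ← 1.855136 + 0.44·(-1.222458) = 1.317254
x=1.880000, u=1.317254: f=-3.301204 → u ← 1.317254 + 0.44·(-3.301204) = -0.135275
x=2.320000, u=-0.135275: f=-6.440514 → u ← -0.135275 + 0.44·(-6.440514) = -2.969102
u(2.76) ≈ -2.9691

-2.9691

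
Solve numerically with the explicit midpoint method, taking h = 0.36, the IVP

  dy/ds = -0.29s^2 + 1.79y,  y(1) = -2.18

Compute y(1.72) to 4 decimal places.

Midpoint: k1 = f(s_n, y_n); k2 = f(s_n + h/2, y_n + (h/2)·k1); y_{n+1} = y_n + h·k2.
s=1.000000, y=-2.180000:
  k1 = f(1.000000, -2.180000) = -4.192200
  k2 = f(1.180000, -2.934596) = -5.656723
  y ← -2.180000 + 0.36·(-5.656723) = -4.216420
s=1.360000, y=-4.216420:
  k1 = f(1.360000, -4.216420) = -8.083776
  k2 = f(1.540000, -5.671500) = -10.839749
  y ← -4.216420 + 0.36·(-10.839749) = -8.118730
y(1.72) ≈ -8.1187

-8.1187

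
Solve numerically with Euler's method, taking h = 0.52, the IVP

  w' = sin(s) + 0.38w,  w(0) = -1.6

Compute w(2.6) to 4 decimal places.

Euler: w_{n+1} = w_n + h·f(s_n, w_n).
s=0.000000, w=-1.600000: f=-0.608000 → w ← -1.600000 + 0.52·(-0.608000) = -1.916160
s=0.520000, w=-1.916160: f=-0.231261 → w ← -1.916160 + 0.52·(-0.231261) = -2.036416
s=1.040000, w=-2.036416: f=0.088566 → w ← -2.036416 + 0.52·0.088566 = -1.990361
s=1.560000, w=-1.990361: f=0.243605 → w ← -1.990361 + 0.52·0.243605 = -1.863687
s=2.080000, w=-1.863687: f=0.164932 → w ← -1.863687 + 0.52·0.164932 = -1.777922
w(2.6) ≈ -1.7779

-1.7779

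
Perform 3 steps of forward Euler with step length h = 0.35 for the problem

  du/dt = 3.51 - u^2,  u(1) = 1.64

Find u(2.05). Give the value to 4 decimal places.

1.8789

Euler: u_{n+1} = u_n + h·f(t_n, u_n).
t=1.000000, u=1.640000: f=0.820400 → u ← 1.640000 + 0.35·0.820400 = 1.927140
t=1.350000, u=1.927140: f=-0.203869 → u ← 1.927140 + 0.35·(-0.203869) = 1.855786
t=1.700000, u=1.855786: f=0.066058 → u ← 1.855786 + 0.35·0.066058 = 1.878906
u(2.05) ≈ 1.8789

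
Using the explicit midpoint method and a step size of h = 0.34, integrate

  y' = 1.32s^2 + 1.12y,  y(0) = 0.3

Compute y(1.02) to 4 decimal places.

1.4960

Midpoint: k1 = f(s_n, y_n); k2 = f(s_n + h/2, y_n + (h/2)·k1); y_{n+1} = y_n + h·k2.
s=0.000000, y=0.300000:
  k1 = f(0.000000, 0.300000) = 0.336000
  k2 = f(0.170000, 0.357120) = 0.438122
  y ← 0.300000 + 0.34·0.438122 = 0.448962
s=0.340000, y=0.448962:
  k1 = f(0.340000, 0.448962) = 0.655429
  k2 = f(0.510000, 0.560385) = 0.970963
  y ← 0.448962 + 0.34·0.970963 = 0.779089
s=0.680000, y=0.779089:
  k1 = f(0.680000, 0.779089) = 1.482948
  k2 = f(0.850000, 1.031190) = 2.108633
  y ← 0.779089 + 0.34·2.108633 = 1.496024
y(1.02) ≈ 1.4960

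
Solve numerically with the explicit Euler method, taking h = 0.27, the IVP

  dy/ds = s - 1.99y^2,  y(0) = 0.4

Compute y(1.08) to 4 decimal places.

Euler: y_{n+1} = y_n + h·f(s_n, y_n).
s=0.000000, y=0.400000: f=-0.318400 → y ← 0.400000 + 0.27·(-0.318400) = 0.314032
s=0.270000, y=0.314032: f=0.073754 → y ← 0.314032 + 0.27·0.073754 = 0.333946
s=0.540000, y=0.333946: f=0.318076 → y ← 0.333946 + 0.27·0.318076 = 0.419826
s=0.810000, y=0.419826: f=0.459255 → y ← 0.419826 + 0.27·0.459255 = 0.543825
y(1.08) ≈ 0.5438

0.5438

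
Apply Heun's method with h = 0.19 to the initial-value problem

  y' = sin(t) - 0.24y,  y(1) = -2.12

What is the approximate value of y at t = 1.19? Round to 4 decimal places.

Heun: k1 = f(t_n, y_n); k2 = f(t_n + h, y_n + h·k1); y_{n+1} = y_n + (h/2)·(k1 + k2).
t=1.000000, y=-2.120000:
  k1 = f(1.000000, -2.120000) = 1.350271
  k2 = f(1.190000, -1.863449) = 1.375597
  y ← -2.120000 + (0.19/2)·(1.350271 + 1.375597) = -1.861043
y(1.19) ≈ -1.8610

-1.8610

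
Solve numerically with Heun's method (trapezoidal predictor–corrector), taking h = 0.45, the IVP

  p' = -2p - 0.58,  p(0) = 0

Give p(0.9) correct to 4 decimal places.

Heun: k1 = f(x_n, p_n); k2 = f(x_n + h, p_n + h·k1); p_{n+1} = p_n + (h/2)·(k1 + k2).
x=0.000000, p=0.000000:
  k1 = f(0.000000, 0.000000) = -0.580000
  k2 = f(0.450000, -0.261000) = -0.058000
  p ← 0.000000 + (0.45/2)·(-0.580000 + (-0.058000)) = -0.143550
x=0.450000, p=-0.143550:
  k1 = f(0.450000, -0.143550) = -0.292900
  k2 = f(0.900000, -0.275355) = -0.029290
  p ← -0.143550 + (0.45/2)·(-0.292900 + (-0.029290)) = -0.216043
p(0.9) ≈ -0.2160

-0.2160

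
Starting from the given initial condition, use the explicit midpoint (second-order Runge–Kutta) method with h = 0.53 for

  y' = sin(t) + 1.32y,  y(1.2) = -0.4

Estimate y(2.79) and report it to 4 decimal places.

1.4501

Midpoint: k1 = f(t_n, y_n); k2 = f(t_n + h/2, y_n + (h/2)·k1); y_{n+1} = y_n + h·k2.
t=1.200000, y=-0.400000:
  k1 = f(1.200000, -0.400000) = 0.404039
  k2 = f(1.465000, -0.292930) = 0.607742
  y ← -0.400000 + 0.53·0.607742 = -0.077897
t=1.730000, y=-0.077897:
  k1 = f(1.730000, -0.077897) = 0.884530
  k2 = f(1.995000, 0.156504) = 1.117951
  y ← -0.077897 + 0.53·1.117951 = 0.514617
t=2.260000, y=0.514617:
  k1 = f(2.260000, 0.514617) = 1.451048
  k2 = f(2.525000, 0.899145) = 1.765130
  y ← 0.514617 + 0.53·1.765130 = 1.450136
y(2.79) ≈ 1.4501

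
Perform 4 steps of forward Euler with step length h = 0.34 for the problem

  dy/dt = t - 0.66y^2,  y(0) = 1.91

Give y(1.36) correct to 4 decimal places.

1.1072

Euler: y_{n+1} = y_n + h·f(t_n, y_n).
t=0.000000, y=1.910000: f=-2.407746 → y ← 1.910000 + 0.34·(-2.407746) = 1.091366
t=0.340000, y=1.091366: f=-0.446113 → y ← 1.091366 + 0.34·(-0.446113) = 0.939688
t=0.680000, y=0.939688: f=0.097211 → y ← 0.939688 + 0.34·0.097211 = 0.972740
t=1.020000, y=0.972740: f=0.395493 → y ← 0.972740 + 0.34·0.395493 = 1.107207
y(1.36) ≈ 1.1072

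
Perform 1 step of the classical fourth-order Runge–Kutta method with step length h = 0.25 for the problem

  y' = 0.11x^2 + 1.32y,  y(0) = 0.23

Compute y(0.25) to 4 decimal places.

RK4: k1 = f(x_n, y_n); k2 = f(x_n + h/2, y_n + (h/2)·k1); k3 = f(x_n + h/2, y_n + (h/2)·k2); k4 = f(x_n + h, y_n + h·k3); y_{n+1} = y_n + (h/6)·(k1 + 2k2 + 2k3 + k4).
x=0.000000, y=0.230000:
  k1 = f(0.000000, 0.230000) = 0.303600
  k2 = f(0.125000, 0.267950) = 0.355413
  k3 = f(0.125000, 0.274427) = 0.363962
  k4 = f(0.250000, 0.320990) = 0.430582
  y ← 0.230000 + (0.25/6)·(k1 + 2k2 + 2k3 + k4) = 0.320539
y(0.25) ≈ 0.3205

0.3205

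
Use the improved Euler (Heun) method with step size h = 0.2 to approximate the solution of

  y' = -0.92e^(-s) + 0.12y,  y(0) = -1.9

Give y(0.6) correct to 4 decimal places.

Heun: k1 = f(s_n, y_n); k2 = f(s_n + h, y_n + h·k1); y_{n+1} = y_n + (h/2)·(k1 + k2).
s=0.000000, y=-1.900000:
  k1 = f(0.000000, -1.900000) = -1.148000
  k2 = f(0.200000, -2.129600) = -1.008784
  y ← -1.900000 + (0.2/2)·(-1.148000 + (-1.008784)) = -2.115678
s=0.200000, y=-2.115678:
  k1 = f(0.200000, -2.115678) = -1.007114
  k2 = f(0.400000, -2.317101) = -0.894747
  y ← -2.115678 + (0.2/2)·(-1.007114 + (-0.894747)) = -2.305864
s=0.400000, y=-2.305864:
  k1 = f(0.400000, -2.305864) = -0.893398
  k2 = f(0.600000, -2.484544) = -0.803052
  y ← -2.305864 + (0.2/2)·(-0.893398 + (-0.803052)) = -2.475509
y(0.6) ≈ -2.4755

-2.4755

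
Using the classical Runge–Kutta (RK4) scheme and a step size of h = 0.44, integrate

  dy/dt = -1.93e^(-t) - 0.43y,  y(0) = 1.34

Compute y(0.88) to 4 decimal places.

0.0031

RK4: k1 = f(t_n, y_n); k2 = f(t_n + h/2, y_n + (h/2)·k1); k3 = f(t_n + h/2, y_n + (h/2)·k2); k4 = f(t_n + h, y_n + h·k3); y_{n+1} = y_n + (h/6)·(k1 + 2k2 + 2k3 + k4).
t=0.000000, y=1.340000:
  k1 = f(0.000000, 1.340000) = -2.506200
  k2 = f(0.220000, 0.788636) = -1.887975
  k3 = f(0.220000, 0.924646) = -1.946459
  k4 = f(0.440000, 0.483558) = -1.450920
  y ← 1.340000 + (0.44/6)·(k1 + 2k2 + 2k3 + k4) = 0.487428
t=0.440000, y=0.487428:
  k1 = f(0.440000, 0.487428) = -1.452584
  k2 = f(0.660000, 0.167859) = -1.069702
  k3 = f(0.660000, 0.252093) = -1.105923
  k4 = f(0.880000, 0.000821) = -0.800884
  y ← 0.487428 + (0.44/6)·(k1 + 2k2 + 2k3 + k4) = 0.003081
y(0.88) ≈ 0.0031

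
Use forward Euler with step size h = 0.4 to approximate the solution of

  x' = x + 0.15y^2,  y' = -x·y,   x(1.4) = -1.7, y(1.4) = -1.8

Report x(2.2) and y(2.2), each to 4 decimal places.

Euler on (x,y): x_{n+1} = x_n + h·x', y_{n+1} = y_n + h·y'.
1.400000: (-1.700000, -1.800000); f=(-1.214000, -3.060000) → (-2.185600, -3.024000)
1.800000: (-2.185600, -3.024000); f=(-0.813914, -6.609254) → (-2.511165, -5.667702)
(x(2.2), y(2.2)) ≈ (-2.5112, -5.6677)

-2.5112, -5.6677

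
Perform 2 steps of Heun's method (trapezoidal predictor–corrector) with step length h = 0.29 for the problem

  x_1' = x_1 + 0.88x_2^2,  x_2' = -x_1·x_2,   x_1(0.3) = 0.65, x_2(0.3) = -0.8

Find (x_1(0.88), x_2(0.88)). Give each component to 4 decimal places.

1.4557, -0.4452

Heun on (x_1,x_2): k1 = f(x_n, state_n); k2 = f(x_n + h, state_n + h·k1); state_{n+1} = state_n + (h/2)·(k1 + k2).
0.300000: (0.650000, -0.800000)
  k1 = (1.213200, 0.520000)
  predictor → (1.001828, -0.649200)
  k2 = (1.372713, 0.650387)
  → (1.024957, -0.630294)
0.590000: (1.024957, -0.630294)
  k1 = (1.374555, 0.646024)
  predictor → (1.423579, -0.442947)
  k2 = (1.596236, 0.630570)
  → (1.455722, -0.445188)
(x_1(0.88), x_2(0.88)) ≈ (1.4557, -0.4452)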